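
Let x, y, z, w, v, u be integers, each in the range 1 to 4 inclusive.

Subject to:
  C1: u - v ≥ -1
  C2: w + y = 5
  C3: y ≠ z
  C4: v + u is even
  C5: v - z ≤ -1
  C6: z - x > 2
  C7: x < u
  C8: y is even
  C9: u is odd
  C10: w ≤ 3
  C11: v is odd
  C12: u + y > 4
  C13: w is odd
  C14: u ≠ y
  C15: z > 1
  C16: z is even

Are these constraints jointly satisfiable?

Setting (x, y, z, w, v, u) = (1, 2, 4, 3, 3, 3) satisfies everything: constraint 1: u - v = 0; constraint 2: w + y = 5; constraint 5: v - z = -1, and the others follow.

Satisfiable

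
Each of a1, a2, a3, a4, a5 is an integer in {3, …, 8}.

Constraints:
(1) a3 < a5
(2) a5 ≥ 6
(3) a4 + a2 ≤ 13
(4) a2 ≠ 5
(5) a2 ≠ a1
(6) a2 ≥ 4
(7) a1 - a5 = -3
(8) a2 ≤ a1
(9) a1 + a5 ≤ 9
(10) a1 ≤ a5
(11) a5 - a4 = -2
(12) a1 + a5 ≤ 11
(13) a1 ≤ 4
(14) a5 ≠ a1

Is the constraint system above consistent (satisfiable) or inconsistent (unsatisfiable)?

Unsatisfiable

From constraints 6 and 8: a1 ≥ a2 ≥ 4. From constraint 2: a5 ≥ 6. Hence a1 + a5 ≥ 10. But constraint 9 requires a1 + a5 ≤ 9, and 9 < 10. Contradiction.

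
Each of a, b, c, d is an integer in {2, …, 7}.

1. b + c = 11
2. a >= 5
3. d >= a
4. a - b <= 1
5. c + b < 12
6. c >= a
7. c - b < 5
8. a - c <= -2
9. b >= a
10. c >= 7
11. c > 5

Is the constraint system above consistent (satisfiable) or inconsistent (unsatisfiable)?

From constraints 2 and 9: b ≥ a ≥ 5. From constraint 10: c ≥ 7. Hence b + c ≥ 12. But constraint 1 requires b + c = 11, and 11 < 12. Contradiction.

Unsatisfiable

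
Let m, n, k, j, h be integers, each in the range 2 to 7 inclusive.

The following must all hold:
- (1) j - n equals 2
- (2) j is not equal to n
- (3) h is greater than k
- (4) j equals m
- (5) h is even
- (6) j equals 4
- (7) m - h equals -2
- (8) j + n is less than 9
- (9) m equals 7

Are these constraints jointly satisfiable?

Constraint 6 fixes j = 4 and constraint 9 fixes m = 7, but constraint 4 requires j = m. Since 4 ≠ 7, contradiction.

Unsatisfiable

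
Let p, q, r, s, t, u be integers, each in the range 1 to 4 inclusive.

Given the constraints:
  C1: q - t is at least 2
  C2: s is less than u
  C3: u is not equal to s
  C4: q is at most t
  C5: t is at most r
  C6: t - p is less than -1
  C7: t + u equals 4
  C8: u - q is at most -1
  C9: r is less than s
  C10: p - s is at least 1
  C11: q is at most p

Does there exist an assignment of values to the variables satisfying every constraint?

Constraints 2, 4, 5, 8, and 9 give t ≤ r, r < s, s < u, u < q, q ≤ t. Chaining: t ≤ r < s < u < q ≤ t, which forces t < t — impossible.

Unsatisfiable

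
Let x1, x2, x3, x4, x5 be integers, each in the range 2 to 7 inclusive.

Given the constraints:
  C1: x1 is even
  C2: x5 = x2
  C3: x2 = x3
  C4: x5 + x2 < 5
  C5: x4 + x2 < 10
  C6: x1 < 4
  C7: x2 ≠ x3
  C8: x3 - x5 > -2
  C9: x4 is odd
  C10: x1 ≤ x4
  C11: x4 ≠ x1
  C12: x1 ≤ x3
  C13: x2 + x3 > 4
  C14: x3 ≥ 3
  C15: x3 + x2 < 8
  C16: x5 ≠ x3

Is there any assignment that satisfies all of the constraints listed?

Unsatisfiable

From constraints 2 and 3, x5 = x2 = x3, so x5 = x3. But constraint 16 says x5 ≠ x3. Contradiction.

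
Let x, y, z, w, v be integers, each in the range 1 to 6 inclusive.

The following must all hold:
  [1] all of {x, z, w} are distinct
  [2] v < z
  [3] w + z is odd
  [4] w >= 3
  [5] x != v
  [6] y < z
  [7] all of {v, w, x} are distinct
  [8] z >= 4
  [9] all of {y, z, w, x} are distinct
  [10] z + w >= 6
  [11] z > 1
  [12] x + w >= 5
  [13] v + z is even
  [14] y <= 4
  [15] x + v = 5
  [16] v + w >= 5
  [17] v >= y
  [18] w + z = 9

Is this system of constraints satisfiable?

Satisfiable

One satisfying assignment is x = 2, y = 3, z = 5, w = 4, v = 3.
For the less obvious constraints — constraint 10: z + w = 9; constraint 12: x + w = 6 — and the others hold by inspection.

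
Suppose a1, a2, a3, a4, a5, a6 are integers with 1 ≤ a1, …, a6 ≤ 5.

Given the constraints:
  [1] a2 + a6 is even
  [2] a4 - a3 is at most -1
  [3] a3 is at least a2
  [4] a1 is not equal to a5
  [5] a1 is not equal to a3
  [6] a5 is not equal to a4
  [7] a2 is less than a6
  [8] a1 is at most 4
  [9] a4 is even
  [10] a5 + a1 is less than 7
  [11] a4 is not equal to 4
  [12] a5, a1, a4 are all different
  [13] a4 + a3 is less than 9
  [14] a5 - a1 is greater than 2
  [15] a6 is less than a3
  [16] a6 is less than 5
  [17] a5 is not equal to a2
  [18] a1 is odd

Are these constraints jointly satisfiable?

The assignment a1 = 1, a2 = 1, a3 = 4, a4 = 2, a5 = 4, a6 = 3 works:
  constraint 2 holds since a4 - a3 = -2.
  constraint 10 holds since a5 + a1 = 5.
  constraint 13 holds since a4 + a3 = 6.
The rest check out directly.

Satisfiable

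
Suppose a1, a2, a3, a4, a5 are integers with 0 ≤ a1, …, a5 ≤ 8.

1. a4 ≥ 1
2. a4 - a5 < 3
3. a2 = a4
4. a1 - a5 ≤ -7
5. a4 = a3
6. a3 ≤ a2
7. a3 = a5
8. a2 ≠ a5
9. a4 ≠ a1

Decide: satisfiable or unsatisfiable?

Unsatisfiable

From constraints 3, 5, and 7, a2 = a4 = a3 = a5, so a2 = a5. But constraint 8 says a2 ≠ a5. Contradiction.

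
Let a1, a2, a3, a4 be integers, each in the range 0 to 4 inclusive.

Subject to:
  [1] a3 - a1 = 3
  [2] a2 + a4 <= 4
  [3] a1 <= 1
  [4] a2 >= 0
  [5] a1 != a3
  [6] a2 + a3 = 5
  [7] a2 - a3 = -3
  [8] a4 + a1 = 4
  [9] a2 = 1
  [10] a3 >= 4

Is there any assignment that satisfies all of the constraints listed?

Setting (a1, a2, a3, a4) = (1, 1, 4, 3) satisfies everything: constraint 1: a3 - a1 = 3; constraint 2: a2 + a4 = 4, and the others follow.

Satisfiable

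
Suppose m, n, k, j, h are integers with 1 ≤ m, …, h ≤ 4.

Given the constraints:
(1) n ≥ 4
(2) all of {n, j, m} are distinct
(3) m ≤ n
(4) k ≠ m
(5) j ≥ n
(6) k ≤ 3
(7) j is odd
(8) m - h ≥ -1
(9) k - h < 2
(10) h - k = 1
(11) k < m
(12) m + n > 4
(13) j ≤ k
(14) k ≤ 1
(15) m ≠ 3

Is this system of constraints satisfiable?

Unsatisfiable

From constraints 1 and 5: j ≥ n and n ≥ 4, so j ≥ 4. From constraints 13 and 14: j ≤ k and k ≤ 1, so j ≤ 1. But 1 < 4, so no value of j works.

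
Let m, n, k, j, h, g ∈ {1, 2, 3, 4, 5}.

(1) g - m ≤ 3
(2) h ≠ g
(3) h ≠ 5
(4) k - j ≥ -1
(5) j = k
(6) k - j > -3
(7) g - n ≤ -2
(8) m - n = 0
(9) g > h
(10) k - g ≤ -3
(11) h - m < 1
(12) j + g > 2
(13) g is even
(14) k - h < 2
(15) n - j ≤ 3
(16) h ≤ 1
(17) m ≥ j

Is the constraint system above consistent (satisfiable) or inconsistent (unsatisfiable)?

Unsatisfiable

Constraints 4, 7, 10, and 15 give k − j ≥ -1, j − n ≥ -3, n − g ≥ 2, g − k ≥ 3.
Adding all 4 inequalities: the left sides telescope to 0, and the right sides sum to (-1) + (-3) + 2 + 3 = 1. So 0 ≥ 1, which is false.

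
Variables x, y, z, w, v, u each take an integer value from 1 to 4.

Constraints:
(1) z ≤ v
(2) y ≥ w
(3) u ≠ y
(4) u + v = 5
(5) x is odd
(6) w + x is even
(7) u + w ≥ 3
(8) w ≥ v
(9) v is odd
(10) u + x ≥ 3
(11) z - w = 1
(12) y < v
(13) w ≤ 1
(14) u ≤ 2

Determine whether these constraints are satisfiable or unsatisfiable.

Unsatisfiable

From constraint 14: u ≤ 2. From constraints 8 and 13: v ≤ w ≤ 1. Hence u + v ≤ 3. But constraint 4 requires u + v = 5, and 5 > 3. Contradiction.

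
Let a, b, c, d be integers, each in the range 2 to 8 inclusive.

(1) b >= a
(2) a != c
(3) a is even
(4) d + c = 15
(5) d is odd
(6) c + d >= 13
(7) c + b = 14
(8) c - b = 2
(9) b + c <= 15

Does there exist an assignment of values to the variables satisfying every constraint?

Satisfiable

The assignment a = 6, b = 6, c = 8, d = 7 works:
  constraint 4 holds since d + c = 15.
  constraint 6 holds since c + d = 15.
  constraint 7 holds since c + b = 14.
The rest check out directly.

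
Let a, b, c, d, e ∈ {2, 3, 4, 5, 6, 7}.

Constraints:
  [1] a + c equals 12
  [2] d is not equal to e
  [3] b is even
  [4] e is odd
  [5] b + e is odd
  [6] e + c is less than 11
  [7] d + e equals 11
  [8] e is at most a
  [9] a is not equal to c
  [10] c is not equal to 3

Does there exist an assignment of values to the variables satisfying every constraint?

Take a = 7, b = 2, c = 5, d = 6, e = 5. Then constraint 1: a + c = 12; constraint 6: e + c = 10, and every other listed constraint is also met.

Satisfiable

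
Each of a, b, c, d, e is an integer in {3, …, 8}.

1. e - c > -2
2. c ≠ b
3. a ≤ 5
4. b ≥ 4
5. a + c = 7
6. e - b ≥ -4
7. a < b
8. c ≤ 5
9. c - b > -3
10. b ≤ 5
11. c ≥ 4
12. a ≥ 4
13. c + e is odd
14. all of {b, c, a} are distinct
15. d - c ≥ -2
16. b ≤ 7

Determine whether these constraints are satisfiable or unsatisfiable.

Constraints 3, 4, 8, 10, 11, and 12 confine each of b, c, a to the 2 values {4, 5}.
Constraint 14 requires all 3 of them to be distinct, but only 2 values are available — impossible by the pigeonhole principle.

Unsatisfiable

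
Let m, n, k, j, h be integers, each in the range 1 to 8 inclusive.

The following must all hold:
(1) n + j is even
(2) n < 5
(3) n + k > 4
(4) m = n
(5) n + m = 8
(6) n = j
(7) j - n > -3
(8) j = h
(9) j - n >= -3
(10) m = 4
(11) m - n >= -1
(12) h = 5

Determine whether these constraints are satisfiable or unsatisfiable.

Constraint 10 fixes m = 4 and constraint 12 fixes h = 5. Constraints 4, 6, and 8 give m = n = j = h, so m = h. But 4 ≠ 5 — contradiction.

Unsatisfiable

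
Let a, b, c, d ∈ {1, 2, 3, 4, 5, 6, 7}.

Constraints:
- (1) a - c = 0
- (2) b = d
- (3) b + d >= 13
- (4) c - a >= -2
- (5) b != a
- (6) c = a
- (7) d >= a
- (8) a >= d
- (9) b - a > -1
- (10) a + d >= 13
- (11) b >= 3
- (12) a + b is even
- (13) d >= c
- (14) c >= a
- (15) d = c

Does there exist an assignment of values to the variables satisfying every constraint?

Unsatisfiable

From constraints 2, 6, and 15, b = d = c = a, so b = a. But constraint 5 says b ≠ a. Contradiction.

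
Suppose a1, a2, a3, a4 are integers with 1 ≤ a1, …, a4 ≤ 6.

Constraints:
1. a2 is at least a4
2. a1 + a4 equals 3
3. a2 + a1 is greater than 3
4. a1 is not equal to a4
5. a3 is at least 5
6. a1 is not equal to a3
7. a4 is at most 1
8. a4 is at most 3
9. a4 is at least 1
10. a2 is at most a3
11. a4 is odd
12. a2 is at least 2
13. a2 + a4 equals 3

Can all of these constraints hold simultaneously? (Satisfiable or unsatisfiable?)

Satisfiable

Take a1 = 2, a2 = 2, a3 = 6, a4 = 1. Then constraint 2: a1 + a4 = 3; constraint 3: a2 + a1 = 4, and every other listed constraint is also met.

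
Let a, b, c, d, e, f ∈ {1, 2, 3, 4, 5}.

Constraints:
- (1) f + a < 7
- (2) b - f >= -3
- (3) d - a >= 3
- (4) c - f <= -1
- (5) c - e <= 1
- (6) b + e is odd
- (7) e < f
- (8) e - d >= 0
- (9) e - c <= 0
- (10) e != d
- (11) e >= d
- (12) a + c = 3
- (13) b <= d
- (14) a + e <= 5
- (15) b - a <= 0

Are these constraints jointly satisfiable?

Unsatisfiable

Constraints 2, 3, 4, 8, 9, and 15 give c − e ≥ 0, e − d ≥ 0, d − a ≥ 3, a − b ≥ 0, b − f ≥ -3, f − c ≥ 1.
Adding all 6 inequalities: the left sides telescope to 0, and the right sides sum to 0 + 0 + 3 + 0 + (-3) + 1 = 1. So 0 ≥ 1, which is false.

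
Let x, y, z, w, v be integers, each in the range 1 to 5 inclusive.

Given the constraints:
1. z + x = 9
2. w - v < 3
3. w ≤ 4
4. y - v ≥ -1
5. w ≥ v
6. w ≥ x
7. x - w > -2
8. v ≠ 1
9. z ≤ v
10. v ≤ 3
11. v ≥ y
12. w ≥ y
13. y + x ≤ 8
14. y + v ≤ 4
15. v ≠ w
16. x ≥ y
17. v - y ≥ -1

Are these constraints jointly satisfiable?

Unsatisfiable

From constraints 9 and 10: z ≤ v ≤ 3. From constraints 3 and 6: x ≤ w ≤ 4. Hence z + x ≤ 7. But constraint 1 requires z + x = 9, and 9 > 7. Contradiction.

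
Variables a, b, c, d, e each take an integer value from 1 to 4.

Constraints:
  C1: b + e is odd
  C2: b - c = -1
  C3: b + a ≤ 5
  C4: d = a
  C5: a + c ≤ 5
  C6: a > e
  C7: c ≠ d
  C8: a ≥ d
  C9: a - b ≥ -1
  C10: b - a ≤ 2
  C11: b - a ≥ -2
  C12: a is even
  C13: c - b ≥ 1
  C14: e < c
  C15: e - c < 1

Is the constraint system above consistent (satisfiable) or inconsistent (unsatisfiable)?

One satisfying assignment is a = 2, b = 2, c = 3, d = 2, e = 1.
For the less obvious constraints — constraint 2: b - c = -1; constraint 3: b + a = 4; constraint 5: a + c = 5 — and the others hold by inspection.

Satisfiable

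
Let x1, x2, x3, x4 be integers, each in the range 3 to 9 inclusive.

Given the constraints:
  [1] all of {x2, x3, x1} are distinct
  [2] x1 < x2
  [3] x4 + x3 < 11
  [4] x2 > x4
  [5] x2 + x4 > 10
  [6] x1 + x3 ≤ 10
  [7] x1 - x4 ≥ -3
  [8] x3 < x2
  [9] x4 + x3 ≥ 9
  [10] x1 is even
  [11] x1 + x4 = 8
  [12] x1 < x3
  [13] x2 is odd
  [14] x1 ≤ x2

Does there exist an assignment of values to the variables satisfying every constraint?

One satisfying assignment is x1 = 4, x2 = 7, x3 = 5, x4 = 4.
For the less obvious constraints — constraint 3: x4 + x3 = 9; constraint 5: x2 + x4 = 11 — and the others hold by inspection.

Satisfiable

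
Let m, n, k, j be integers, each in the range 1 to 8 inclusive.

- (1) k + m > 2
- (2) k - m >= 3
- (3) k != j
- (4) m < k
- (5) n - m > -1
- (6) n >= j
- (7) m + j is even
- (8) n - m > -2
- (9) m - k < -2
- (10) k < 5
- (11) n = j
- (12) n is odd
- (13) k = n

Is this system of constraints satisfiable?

From constraints 11 and 13, k = n = j, so k = j. But constraint 3 says k ≠ j. Contradiction.

Unsatisfiable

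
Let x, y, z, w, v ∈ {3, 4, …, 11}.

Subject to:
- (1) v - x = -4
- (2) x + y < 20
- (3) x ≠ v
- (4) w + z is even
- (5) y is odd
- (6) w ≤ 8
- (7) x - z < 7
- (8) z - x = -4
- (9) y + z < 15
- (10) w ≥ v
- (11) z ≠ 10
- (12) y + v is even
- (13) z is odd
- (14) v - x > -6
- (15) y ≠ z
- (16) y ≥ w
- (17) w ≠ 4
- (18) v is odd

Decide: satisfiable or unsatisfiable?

Satisfiable

One satisfying assignment is x = 7, y = 11, z = 3, w = 7, v = 3.
For the less obvious constraints — constraint 1: v - x = -4; constraint 2: x + y = 18 — and the others hold by inspection.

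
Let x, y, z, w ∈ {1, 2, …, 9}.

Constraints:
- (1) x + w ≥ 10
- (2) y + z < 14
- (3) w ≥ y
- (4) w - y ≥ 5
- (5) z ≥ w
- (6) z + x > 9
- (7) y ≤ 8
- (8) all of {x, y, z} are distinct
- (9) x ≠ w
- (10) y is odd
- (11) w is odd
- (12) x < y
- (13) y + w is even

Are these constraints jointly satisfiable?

Satisfiable

Try x = 2, y = 3, z = 9, w = 9.
Check constraint 1: x + w = 11; constraint 2: y + z = 12; constraint 4: w - y = 6. The remaining constraints are straightforward to verify.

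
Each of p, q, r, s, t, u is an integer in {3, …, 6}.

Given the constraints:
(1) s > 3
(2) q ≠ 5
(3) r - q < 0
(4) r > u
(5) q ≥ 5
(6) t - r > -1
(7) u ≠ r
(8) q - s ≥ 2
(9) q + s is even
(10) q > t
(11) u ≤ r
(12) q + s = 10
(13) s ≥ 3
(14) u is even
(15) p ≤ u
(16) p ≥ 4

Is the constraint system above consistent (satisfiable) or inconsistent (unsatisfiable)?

Satisfiable

Take p = 4, q = 6, r = 5, s = 4, t = 5, u = 4. Then constraint 3: r - q = -1; constraint 6: t - r = 0, and every other listed constraint is also met.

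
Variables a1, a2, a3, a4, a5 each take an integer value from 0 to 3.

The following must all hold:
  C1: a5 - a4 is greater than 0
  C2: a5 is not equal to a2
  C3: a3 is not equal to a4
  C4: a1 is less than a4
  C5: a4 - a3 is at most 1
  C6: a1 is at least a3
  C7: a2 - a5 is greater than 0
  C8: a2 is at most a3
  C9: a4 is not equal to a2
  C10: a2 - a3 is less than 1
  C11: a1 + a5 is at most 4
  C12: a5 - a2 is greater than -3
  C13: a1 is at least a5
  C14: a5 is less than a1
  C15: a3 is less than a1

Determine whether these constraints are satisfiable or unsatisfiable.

Unsatisfiable

Constraints 1, 4, 7, 8, and 15 give a4 < a5, a5 < a2, a2 ≤ a3, a3 < a1, a1 < a4. Chaining: a4 < a5 < a2 ≤ a3 < a1 < a4, which forces a4 < a4 — impossible.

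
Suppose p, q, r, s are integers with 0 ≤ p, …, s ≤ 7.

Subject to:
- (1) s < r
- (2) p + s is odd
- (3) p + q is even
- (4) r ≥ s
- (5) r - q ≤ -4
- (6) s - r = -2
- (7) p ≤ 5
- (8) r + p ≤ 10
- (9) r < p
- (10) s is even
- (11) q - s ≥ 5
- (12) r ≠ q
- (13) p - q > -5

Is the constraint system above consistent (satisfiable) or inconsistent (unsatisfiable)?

Setting (p, q, r, s) = (5, 7, 2, 0) satisfies everything: constraint 5: r - q = -5; constraint 6: s - r = -2; constraint 8: r + p = 7, and the others follow.

Satisfiable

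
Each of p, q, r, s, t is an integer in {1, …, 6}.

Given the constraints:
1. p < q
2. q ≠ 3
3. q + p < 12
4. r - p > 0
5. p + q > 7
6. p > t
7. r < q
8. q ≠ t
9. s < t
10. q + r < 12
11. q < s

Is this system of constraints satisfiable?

Unsatisfiable

Constraints 4, 6, 7, 9, and 11 give s < t, t < p, p < r, r < q, q < s. Chaining: s < t < p < r < q < s, which forces s < s — impossible.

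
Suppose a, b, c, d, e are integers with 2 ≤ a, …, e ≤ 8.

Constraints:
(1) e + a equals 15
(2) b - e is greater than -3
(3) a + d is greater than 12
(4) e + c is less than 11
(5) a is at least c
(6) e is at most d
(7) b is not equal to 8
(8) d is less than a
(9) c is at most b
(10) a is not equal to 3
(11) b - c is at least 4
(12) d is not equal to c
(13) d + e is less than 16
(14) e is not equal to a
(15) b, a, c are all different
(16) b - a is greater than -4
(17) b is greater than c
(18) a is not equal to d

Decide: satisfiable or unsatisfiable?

The assignment a = 8, b = 6, c = 2, d = 7, e = 7 works:
  constraint 1 holds since e + a = 15.
  constraint 2 holds since b - e = -1.
  constraint 3 holds since a + d = 15.
The rest check out directly.

Satisfiable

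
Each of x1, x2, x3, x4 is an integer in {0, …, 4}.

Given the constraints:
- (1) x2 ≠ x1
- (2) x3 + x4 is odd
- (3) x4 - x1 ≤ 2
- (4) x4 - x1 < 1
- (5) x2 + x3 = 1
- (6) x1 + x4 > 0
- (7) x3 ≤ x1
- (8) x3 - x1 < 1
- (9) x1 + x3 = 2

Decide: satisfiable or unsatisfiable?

The assignment x1 = 1, x2 = 0, x3 = 1, x4 = 0 works:
  constraint 3 holds since x4 - x1 = -1.
  constraint 4 holds since x4 - x1 = -1.
The rest check out directly.

Satisfiable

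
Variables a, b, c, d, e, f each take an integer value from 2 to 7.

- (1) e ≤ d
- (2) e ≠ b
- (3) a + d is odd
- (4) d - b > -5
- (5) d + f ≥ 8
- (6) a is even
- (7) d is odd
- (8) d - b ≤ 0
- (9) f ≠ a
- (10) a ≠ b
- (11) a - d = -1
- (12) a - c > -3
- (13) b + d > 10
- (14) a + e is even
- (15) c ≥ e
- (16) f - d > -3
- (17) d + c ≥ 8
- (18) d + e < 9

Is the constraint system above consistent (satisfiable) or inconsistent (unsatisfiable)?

Try a = 4, b = 7, c = 4, d = 5, e = 2, f = 5.
Check constraint 4: d - b = -2; constraint 5: d + f = 10. The remaining constraints are straightforward to verify.

Satisfiable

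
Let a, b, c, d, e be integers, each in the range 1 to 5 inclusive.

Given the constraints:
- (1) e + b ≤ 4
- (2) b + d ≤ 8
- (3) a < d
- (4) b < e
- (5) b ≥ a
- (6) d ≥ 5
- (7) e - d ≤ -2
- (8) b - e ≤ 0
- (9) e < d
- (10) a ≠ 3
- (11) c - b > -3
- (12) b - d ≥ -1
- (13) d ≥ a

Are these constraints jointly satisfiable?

Constraints 7, 8, and 12 give e − b ≥ 0, b − d ≥ -1, d − e ≥ 2.
Adding all 3 inequalities: the left sides telescope to 0, and the right sides sum to 0 + (-1) + 2 = 1. So 0 ≥ 1, which is false.

Unsatisfiable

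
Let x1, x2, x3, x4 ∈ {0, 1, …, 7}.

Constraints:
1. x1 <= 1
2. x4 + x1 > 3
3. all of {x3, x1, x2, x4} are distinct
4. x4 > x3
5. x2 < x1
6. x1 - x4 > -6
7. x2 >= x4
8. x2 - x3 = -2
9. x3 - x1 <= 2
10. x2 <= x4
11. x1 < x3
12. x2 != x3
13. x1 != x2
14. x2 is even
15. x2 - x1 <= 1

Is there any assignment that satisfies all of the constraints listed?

Unsatisfiable

Constraints 4, 5, 7, and 11 give x4 ≤ x2, x2 < x1, x1 < x3, x3 < x4. Chaining: x4 ≤ x2 < x1 < x3 < x4, which forces x4 < x4 — impossible.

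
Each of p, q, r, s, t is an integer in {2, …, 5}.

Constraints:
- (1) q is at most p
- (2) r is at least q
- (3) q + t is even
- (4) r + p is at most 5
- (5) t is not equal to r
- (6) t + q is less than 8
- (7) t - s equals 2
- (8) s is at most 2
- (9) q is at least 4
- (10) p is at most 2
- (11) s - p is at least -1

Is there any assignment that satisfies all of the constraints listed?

Unsatisfiable

From constraint 9: q ≥ 4. From constraints 1 and 10: q ≤ p and p ≤ 2, so q ≤ 2. But 2 < 4, so no value of q works.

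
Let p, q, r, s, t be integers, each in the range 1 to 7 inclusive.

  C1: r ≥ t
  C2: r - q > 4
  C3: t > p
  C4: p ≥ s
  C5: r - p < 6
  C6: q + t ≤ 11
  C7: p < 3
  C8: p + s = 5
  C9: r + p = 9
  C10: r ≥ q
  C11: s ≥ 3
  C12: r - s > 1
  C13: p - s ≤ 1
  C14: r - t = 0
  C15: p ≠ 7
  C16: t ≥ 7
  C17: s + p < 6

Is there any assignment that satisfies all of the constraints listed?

From constraints 1 and 16: r ≥ t ≥ 7. From constraints 4 and 11: p ≥ s ≥ 3. Hence r + p ≥ 10. But constraint 9 requires r + p = 9, and 9 < 10. Contradiction.

Unsatisfiable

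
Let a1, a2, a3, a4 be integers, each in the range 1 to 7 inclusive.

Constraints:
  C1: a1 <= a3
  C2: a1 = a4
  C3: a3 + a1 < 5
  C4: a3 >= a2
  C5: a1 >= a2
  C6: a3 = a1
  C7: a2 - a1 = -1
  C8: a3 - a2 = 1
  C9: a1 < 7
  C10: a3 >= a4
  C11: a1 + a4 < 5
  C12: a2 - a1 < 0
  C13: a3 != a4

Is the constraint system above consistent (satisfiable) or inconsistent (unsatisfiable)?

Unsatisfiable

From constraints 2 and 6, a3 = a1 = a4, so a3 = a4. But constraint 13 says a3 ≠ a4. Contradiction.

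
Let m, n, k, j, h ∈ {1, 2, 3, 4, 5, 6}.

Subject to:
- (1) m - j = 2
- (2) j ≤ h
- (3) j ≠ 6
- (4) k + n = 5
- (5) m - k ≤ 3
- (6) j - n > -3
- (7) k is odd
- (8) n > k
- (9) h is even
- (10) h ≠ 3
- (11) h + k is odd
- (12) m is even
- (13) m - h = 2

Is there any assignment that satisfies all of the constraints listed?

One satisfying assignment is m = 4, n = 4, k = 1, j = 2, h = 2.
For the less obvious constraints — constraint 1: m - j = 2; constraint 4: k + n = 5 — and the others hold by inspection.

Satisfiable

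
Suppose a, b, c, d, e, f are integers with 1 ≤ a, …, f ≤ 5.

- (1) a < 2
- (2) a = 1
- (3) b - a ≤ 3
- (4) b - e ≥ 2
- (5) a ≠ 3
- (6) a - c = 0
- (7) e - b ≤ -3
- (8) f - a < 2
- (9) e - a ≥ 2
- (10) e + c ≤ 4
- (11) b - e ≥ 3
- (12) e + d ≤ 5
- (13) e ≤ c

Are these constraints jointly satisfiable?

Constraints 3, 7, and 9 give e − a ≥ 2, a − b ≥ -3, b − e ≥ 3.
Adding all 3 inequalities: the left sides telescope to 0, and the right sides sum to 2 + (-3) + 3 = 2. So 0 ≥ 2, which is false.

Unsatisfiable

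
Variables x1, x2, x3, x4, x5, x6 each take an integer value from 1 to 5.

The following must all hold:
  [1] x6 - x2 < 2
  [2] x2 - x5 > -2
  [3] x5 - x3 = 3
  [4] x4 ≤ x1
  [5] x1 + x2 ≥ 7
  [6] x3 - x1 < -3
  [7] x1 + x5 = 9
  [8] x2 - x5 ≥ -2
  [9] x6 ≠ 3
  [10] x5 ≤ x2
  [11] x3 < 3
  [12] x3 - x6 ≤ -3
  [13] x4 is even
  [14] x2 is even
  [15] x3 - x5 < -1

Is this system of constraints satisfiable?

Satisfiable

Try x1 = 5, x2 = 4, x3 = 1, x4 = 2, x5 = 4, x6 = 4.
Check constraint 1: x6 - x2 = 0; constraint 2: x2 - x5 = 0. The remaining constraints are straightforward to verify.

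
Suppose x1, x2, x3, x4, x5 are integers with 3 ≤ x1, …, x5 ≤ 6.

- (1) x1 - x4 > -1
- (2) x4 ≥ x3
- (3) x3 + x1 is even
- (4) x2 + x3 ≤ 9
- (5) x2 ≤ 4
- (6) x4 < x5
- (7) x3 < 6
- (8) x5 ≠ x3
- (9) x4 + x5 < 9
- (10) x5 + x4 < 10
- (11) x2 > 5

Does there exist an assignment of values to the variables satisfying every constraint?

From constraint 11: x2 ≥ 6. From constraint 5: x2 ≤ 4. But 4 < 6, so no value of x2 works.

Unsatisfiable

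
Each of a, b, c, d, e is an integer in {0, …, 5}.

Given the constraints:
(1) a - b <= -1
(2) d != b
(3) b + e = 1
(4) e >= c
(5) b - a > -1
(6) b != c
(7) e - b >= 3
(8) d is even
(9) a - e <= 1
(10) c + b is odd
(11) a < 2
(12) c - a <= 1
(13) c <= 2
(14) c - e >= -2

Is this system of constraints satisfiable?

Constraints 1, 7, 12, and 14 give e − b ≥ 3, b − a ≥ 1, a − c ≥ -1, c − e ≥ -2.
Adding all 4 inequalities: the left sides telescope to 0, and the right sides sum to 3 + 1 + (-1) + (-2) = 1. So 0 ≥ 1, which is false.

Unsatisfiable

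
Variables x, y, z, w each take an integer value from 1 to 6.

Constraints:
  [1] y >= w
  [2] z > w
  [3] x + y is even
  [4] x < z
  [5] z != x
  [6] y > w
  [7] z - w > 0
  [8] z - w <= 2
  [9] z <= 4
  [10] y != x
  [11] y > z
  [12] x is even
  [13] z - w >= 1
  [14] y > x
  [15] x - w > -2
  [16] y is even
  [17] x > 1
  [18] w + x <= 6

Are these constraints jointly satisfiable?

Satisfiable

Take x = 2, y = 6, z = 4, w = 3. Then constraint 7: z - w = 1; constraint 8: z - w = 1; constraint 13: z - w = 1, and every other listed constraint is also met.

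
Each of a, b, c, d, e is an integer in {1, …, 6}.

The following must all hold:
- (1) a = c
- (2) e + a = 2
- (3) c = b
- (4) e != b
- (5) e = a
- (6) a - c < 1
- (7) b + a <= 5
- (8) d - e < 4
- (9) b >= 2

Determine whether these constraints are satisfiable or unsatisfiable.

Unsatisfiable

From constraints 1, 3, and 5, e = a = c = b, so e = b. But constraint 4 says e ≠ b. Contradiction.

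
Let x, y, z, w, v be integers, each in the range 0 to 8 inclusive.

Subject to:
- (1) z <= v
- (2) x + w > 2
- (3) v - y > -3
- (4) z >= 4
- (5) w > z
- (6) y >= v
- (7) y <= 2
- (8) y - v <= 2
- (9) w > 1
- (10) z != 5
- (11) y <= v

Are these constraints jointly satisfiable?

Unsatisfiable

From constraints 1 and 4: v ≥ z and z ≥ 4, so v ≥ 4. From constraints 6 and 7: v ≤ y and y ≤ 2, so v ≤ 2. But 2 < 4, so no value of v works.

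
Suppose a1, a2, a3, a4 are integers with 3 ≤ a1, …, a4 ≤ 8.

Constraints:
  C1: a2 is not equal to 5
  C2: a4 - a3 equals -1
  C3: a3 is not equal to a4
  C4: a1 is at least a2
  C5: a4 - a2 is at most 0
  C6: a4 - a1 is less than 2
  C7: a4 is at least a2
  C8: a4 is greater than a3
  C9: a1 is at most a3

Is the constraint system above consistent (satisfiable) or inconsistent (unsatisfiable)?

Constraints 4, 5, 8, and 9 give a3 < a4, a4 ≤ a2, a2 ≤ a1, a1 ≤ a3. Chaining: a3 < a4 ≤ a2 ≤ a1 ≤ a3, which forces a3 < a3 — impossible.

Unsatisfiable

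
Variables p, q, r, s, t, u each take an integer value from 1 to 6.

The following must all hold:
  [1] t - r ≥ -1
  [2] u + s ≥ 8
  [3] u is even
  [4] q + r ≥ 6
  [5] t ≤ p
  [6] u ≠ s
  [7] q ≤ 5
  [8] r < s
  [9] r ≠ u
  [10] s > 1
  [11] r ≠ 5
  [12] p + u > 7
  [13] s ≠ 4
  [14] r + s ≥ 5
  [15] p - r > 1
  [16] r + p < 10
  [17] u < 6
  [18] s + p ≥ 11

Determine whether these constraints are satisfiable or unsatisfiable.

The assignment p = 6, q = 4, r = 3, s = 5, t = 5, u = 4 works:
  constraint 1 holds since t - r = 2.
  constraint 2 holds since u + s = 9.
  constraint 4 holds since q + r = 7.
The rest check out directly.

Satisfiable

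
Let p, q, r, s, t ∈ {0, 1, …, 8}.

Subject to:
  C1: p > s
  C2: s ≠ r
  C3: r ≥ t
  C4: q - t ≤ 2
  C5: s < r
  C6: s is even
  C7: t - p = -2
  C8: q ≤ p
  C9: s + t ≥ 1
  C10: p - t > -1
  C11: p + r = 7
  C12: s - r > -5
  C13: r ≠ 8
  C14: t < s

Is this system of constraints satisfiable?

Satisfiable

Setting (p, q, r, s, t) = (3, 3, 4, 2, 1) satisfies everything: constraint 4: q - t = 2; constraint 7: t - p = -2; constraint 9: s + t = 3, and the others follow.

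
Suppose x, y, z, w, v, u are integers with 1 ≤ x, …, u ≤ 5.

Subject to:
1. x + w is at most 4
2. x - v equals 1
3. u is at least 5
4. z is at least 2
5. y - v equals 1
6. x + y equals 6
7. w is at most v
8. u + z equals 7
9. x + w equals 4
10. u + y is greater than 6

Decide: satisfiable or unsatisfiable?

Satisfiable

Try x = 3, y = 3, z = 2, w = 1, v = 2, u = 5.
Check constraint 1: x + w = 4; constraint 2: x - v = 1. The remaining constraints are straightforward to verify.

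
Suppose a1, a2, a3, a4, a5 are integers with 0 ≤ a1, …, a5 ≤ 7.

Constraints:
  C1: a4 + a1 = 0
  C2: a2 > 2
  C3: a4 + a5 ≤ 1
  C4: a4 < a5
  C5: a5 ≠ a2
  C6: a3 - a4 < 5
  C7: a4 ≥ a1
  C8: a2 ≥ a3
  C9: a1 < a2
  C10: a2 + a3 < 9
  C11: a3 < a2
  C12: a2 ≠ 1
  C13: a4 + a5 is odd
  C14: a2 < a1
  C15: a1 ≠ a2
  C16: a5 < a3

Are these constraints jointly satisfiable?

Unsatisfiable

Constraints 4, 7, 11, 14, and 16 give a5 < a3, a3 < a2, a2 < a1, a1 ≤ a4, a4 < a5. Chaining: a5 < a3 < a2 < a1 ≤ a4 < a5, which forces a5 < a5 — impossible.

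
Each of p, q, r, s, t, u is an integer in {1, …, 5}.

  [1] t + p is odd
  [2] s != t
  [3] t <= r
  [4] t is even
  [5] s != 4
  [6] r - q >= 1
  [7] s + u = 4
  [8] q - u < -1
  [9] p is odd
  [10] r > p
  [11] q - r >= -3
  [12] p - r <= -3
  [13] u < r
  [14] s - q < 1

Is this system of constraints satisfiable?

The assignment p = 1, q = 1, r = 4, s = 1, t = 4, u = 3 works:
  constraint 6 holds since r - q = 3.
  constraint 7 holds since s + u = 4.
The rest check out directly.

Satisfiable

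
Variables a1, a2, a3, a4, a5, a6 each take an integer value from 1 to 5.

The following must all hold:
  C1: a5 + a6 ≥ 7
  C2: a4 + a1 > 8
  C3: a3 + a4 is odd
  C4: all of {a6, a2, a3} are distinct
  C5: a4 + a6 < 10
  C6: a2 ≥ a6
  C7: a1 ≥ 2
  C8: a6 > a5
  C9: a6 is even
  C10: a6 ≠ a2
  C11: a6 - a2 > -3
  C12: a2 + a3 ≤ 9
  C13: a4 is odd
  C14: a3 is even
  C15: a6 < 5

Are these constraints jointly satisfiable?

Take a1 = 4, a2 = 5, a3 = 2, a4 = 5, a5 = 3, a6 = 4. Then constraint 1: a5 + a6 = 7; constraint 2: a4 + a1 = 9; constraint 5: a4 + a6 = 9, and every other listed constraint is also met.

Satisfiable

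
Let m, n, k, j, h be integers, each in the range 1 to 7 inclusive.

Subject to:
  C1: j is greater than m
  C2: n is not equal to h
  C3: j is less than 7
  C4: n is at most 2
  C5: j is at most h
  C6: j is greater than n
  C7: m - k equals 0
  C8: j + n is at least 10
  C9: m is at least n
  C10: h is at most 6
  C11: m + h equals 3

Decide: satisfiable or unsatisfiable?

Unsatisfiable

From constraints 5 and 10: j ≤ h ≤ 6. From constraint 4: n ≤ 2. Hence j + n ≤ 8. But constraint 8 requires j + n ≥ 10, and 10 > 8. Contradiction.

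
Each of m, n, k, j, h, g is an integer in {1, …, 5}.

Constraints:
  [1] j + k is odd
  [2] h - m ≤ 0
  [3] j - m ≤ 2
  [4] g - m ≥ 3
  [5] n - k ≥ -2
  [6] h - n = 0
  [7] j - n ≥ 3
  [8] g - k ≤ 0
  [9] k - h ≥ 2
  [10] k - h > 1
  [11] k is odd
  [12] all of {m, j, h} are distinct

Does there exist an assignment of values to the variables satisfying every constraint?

Constraints 3, 4, 5, 7, and 8 give n − k ≥ -2, k − g ≥ 0, g − m ≥ 3, m − j ≥ -2, j − n ≥ 3.
Adding all 5 inequalities: the left sides telescope to 0, and the right sides sum to (-2) + 0 + 3 + (-2) + 3 = 2. So 0 ≥ 2, which is false.

Unsatisfiable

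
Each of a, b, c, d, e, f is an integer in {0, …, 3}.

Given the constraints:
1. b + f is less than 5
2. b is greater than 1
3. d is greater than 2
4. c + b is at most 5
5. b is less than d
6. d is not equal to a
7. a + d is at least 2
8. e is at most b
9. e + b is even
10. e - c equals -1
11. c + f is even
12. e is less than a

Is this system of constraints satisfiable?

One satisfying assignment is a = 1, b = 2, c = 1, d = 3, e = 0, f = 1.
For the less obvious constraints — constraint 1: b + f = 3; constraint 4: c + b = 3 — and the others hold by inspection.

Satisfiable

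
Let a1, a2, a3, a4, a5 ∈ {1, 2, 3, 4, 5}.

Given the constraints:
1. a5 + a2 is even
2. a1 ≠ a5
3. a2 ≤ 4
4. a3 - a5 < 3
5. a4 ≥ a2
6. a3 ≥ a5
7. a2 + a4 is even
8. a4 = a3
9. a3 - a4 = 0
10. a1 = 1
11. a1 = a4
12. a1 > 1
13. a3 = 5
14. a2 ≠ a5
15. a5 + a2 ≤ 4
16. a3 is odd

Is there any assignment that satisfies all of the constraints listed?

Unsatisfiable

Constraint 10 fixes a1 = 1 and constraint 13 fixes a3 = 5. Constraints 8 and 11 give a1 = a4 = a3, so a1 = a3. But 1 ≠ 5 — contradiction.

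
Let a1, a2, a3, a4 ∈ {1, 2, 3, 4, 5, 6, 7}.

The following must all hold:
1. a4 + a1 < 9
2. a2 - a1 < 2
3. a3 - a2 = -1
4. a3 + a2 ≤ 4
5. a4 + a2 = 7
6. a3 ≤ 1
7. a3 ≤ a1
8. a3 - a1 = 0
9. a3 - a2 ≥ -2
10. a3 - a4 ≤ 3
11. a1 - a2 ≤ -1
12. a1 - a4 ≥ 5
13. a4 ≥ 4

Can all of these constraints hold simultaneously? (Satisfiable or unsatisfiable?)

Unsatisfiable

Constraints 9, 10, 11, and 12 give a3 − a2 ≥ -2, a2 − a1 ≥ 1, a1 − a4 ≥ 5, a4 − a3 ≥ -3.
Adding all 4 inequalities: the left sides telescope to 0, and the right sides sum to (-2) + 1 + 5 + (-3) = 1. So 0 ≥ 1, which is false.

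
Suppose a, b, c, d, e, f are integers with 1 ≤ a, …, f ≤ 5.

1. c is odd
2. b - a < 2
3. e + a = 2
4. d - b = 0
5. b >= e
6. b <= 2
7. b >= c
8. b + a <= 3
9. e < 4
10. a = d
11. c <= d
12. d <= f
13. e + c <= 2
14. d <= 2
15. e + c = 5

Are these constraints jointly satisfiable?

Unsatisfiable

From constraints 5 and 6: e ≤ b ≤ 2. From constraints 11 and 14: c ≤ d ≤ 2. Hence e + c ≤ 4. But constraint 15 requires e + c = 5, and 5 > 4. Contradiction.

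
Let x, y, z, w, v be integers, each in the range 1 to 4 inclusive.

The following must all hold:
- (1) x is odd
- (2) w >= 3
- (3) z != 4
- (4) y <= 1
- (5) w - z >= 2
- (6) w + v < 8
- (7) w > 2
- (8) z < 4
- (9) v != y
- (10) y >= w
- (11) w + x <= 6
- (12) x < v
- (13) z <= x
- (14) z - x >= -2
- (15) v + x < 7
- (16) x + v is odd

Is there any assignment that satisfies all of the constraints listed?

Unsatisfiable

From constraint 7: w ≥ 3. From constraints 4 and 10: w ≤ y and y ≤ 1, so w ≤ 1. But 1 < 3, so no value of w works.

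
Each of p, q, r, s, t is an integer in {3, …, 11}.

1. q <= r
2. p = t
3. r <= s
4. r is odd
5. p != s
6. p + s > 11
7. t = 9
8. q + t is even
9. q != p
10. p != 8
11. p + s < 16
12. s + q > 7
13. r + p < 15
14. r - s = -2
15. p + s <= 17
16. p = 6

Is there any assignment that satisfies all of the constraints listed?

Constraint 16 fixes p = 6 and constraint 7 fixes t = 9, but constraint 2 requires p = t. Since 6 ≠ 9, contradiction.

Unsatisfiable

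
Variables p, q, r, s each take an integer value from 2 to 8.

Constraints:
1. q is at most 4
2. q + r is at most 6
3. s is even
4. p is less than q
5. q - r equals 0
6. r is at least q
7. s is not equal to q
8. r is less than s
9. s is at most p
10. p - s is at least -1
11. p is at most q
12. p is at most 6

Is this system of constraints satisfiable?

Constraints 4, 6, 8, and 9 give q ≤ r, r < s, s ≤ p, p < q. Chaining: q ≤ r < s ≤ p < q, which forces q < q — impossible.

Unsatisfiable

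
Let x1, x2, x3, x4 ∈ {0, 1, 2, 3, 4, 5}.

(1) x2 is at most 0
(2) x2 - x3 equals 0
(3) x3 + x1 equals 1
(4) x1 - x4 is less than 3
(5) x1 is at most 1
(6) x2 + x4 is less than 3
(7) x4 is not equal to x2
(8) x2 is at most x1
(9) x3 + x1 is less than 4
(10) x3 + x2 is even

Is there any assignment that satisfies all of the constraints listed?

Setting (x1, x2, x3, x4) = (1, 0, 0, 1) satisfies everything: constraint 2: x2 - x3 = 0; constraint 3: x3 + x1 = 1; constraint 4: x1 - x4 = 0, and the others follow.

Satisfiable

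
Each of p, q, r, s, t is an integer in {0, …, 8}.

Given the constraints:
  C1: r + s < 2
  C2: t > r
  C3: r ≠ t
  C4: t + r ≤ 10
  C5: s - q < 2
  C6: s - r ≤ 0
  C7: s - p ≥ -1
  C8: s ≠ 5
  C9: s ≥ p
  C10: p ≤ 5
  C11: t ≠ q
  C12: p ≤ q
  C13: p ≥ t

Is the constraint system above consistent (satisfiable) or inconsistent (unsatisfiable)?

Unsatisfiable

Constraints 2, 6, 9, and 13 give r < t, t ≤ p, p ≤ s, s ≤ r. Chaining: r < t ≤ p ≤ s ≤ r, which forces r < r — impossible.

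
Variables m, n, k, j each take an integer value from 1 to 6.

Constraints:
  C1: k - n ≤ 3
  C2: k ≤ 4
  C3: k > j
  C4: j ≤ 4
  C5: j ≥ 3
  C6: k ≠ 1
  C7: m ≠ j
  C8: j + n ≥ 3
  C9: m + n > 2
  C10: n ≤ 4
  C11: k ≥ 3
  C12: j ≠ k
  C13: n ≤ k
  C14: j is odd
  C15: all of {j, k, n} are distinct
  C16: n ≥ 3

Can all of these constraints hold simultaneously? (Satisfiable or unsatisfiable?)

Unsatisfiable

Constraints 2, 4, 5, 10, 11, and 16 confine each of j, k, n to the 2 values {3, 4}.
Constraint 15 requires all 3 of them to be distinct, but only 2 values are available — impossible by the pigeonhole principle.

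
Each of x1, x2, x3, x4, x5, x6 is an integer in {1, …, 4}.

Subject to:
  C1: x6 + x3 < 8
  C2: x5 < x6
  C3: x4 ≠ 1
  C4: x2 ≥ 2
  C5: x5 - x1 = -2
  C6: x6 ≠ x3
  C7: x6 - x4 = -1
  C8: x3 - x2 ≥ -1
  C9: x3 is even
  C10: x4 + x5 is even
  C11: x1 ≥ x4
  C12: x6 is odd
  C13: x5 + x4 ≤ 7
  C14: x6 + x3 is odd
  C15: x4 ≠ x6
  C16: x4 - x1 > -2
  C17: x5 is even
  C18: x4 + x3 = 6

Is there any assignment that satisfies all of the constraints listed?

Satisfiable

Try x1 = 4, x2 = 2, x3 = 2, x4 = 4, x5 = 2, x6 = 3.
Check constraint 1: x6 + x3 = 5; constraint 5: x5 - x1 = -2. The remaining constraints are straightforward to verify.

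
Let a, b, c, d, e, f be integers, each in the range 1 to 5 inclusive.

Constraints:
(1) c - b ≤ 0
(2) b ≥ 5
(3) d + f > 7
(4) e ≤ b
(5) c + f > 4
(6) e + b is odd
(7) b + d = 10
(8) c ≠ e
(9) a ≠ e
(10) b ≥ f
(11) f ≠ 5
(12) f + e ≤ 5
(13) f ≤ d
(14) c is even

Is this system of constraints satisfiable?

Satisfiable

One satisfying assignment is a = 3, b = 5, c = 4, d = 5, e = 2, f = 3.
For the less obvious constraints — constraint 1: c - b = -1; constraint 3: d + f = 8 — and the others hold by inspection.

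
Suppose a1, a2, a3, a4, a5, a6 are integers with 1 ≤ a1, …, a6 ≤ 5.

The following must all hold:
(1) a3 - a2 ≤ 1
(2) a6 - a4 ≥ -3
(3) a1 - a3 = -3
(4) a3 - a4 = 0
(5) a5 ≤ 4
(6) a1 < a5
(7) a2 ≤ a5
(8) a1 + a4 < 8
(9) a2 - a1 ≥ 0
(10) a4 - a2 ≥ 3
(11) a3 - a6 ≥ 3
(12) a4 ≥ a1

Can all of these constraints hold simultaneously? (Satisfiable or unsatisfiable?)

Constraints 1, 2, 10, and 11 give a3 − a6 ≥ 3, a6 − a4 ≥ -3, a4 − a2 ≥ 3, a2 − a3 ≥ -1.
Adding all 4 inequalities: the left sides telescope to 0, and the right sides sum to 3 + (-3) + 3 + (-1) = 2. So 0 ≥ 2, which is false.

Unsatisfiable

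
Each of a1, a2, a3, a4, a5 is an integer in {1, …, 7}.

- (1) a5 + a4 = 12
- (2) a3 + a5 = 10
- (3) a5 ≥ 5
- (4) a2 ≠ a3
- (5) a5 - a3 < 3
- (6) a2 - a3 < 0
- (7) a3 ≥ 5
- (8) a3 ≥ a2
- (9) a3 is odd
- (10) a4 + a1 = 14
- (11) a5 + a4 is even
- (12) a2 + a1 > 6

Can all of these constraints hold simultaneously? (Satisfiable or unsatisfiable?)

One satisfying assignment is a1 = 7, a2 = 2, a3 = 5, a4 = 7, a5 = 5.
For the less obvious constraints — constraint 1: a5 + a4 = 12; constraint 2: a3 + a5 = 10; constraint 5: a5 - a3 = 0 — and the others hold by inspection.

Satisfiable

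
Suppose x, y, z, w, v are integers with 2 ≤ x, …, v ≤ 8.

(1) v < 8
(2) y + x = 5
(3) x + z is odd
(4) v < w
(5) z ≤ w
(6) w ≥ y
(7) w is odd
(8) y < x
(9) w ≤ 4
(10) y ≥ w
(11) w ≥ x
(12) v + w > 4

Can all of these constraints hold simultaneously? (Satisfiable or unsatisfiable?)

Constraints 8, 10, and 11 give w ≤ y, y < x, x ≤ w. Chaining: w ≤ y < x ≤ w, which forces w < w — impossible.

Unsatisfiable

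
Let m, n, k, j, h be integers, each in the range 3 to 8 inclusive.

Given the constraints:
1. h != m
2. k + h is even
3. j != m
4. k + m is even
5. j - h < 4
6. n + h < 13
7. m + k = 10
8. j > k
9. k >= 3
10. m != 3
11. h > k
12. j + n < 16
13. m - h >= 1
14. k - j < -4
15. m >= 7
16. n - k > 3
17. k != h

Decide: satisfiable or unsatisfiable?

Satisfiable

The assignment m = 7, n = 7, k = 3, j = 8, h = 5 works:
  constraint 5 holds since j - h = 3.
  constraint 6 holds since n + h = 12.
  constraint 7 holds since m + k = 10.
The rest check out directly.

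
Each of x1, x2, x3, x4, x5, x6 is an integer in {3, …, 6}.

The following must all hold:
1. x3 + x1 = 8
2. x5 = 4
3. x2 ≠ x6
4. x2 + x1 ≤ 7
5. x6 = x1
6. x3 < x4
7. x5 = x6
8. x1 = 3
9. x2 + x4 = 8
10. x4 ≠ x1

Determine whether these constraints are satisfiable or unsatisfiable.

Unsatisfiable

Constraint 2 fixes x5 = 4 and constraint 8 fixes x1 = 3. Constraints 5 and 7 give x5 = x6 = x1, so x5 = x1. But 4 ≠ 3 — contradiction.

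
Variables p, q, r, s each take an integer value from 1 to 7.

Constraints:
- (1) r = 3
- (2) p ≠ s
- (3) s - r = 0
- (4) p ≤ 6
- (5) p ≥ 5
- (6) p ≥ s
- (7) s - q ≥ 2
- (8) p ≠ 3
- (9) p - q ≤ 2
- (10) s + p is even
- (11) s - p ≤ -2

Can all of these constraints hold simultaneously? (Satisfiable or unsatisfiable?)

Unsatisfiable

Constraints 7, 9, and 11 give q − p ≥ -2, p − s ≥ 2, s − q ≥ 2.
Adding all 3 inequalities: the left sides telescope to 0, and the right sides sum to (-2) + 2 + 2 = 2. So 0 ≥ 2, which is false.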